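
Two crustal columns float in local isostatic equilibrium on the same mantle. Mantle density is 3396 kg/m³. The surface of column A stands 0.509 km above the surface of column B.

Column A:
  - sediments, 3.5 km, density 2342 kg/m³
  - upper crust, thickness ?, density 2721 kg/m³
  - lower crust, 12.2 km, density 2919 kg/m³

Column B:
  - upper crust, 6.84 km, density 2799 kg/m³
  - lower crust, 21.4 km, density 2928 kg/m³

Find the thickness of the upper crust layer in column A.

9.36 km

Take the compensation level at the base of the deeper column (depth z_c below the surface of column A) and equate Σ ρ_i t_i down to z_c; mantle fills any gap and the z_c terms cancel.
Column A: 3.5×2342 + x×2721 + 12.2×2919 + (z_c − 15.7 − x)×3396
Column B: 0.509×0 + 6.84×2799 + 21.4×2928 + (z_c − 0.509 − 28.24)×3396
The z_c×3396 term appears on both sides and cancels. Collect the known terms of each column as K = Σ(ρt)_known − 3396 × (depth of known layers): K_A = 43808.8 − 3396×15.7 = −9508.4; K_B = 81804.36 − 3396×(0.509 + 28.24) = −15827.244.
Balance: K_A − x×(3396 − 2721) = K_B, so x = (K_A − K_B)/(3396 − 2721) = 6318.84/675 = 9.36 km.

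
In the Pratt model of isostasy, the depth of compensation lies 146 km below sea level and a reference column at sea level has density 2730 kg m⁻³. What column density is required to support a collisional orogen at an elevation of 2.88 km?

Pratt balance: ρ_ref D = ρ (D + h).
ρ = ρ_ref D/(D + h) = 2730 × 146 km/(146 km + 2.88 km) = 2680 kg m⁻³.

2680 kg m⁻³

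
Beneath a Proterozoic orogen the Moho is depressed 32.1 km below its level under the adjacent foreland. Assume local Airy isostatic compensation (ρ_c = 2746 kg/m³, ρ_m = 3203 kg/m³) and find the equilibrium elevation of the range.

In Airy isostatic equilibrium: ρ_c h = (ρ_m − ρ_c) r.
h = r (ρ_m − ρ_c) / ρ_c = 32.1 km × (3203 − 2746) / 2746 = 5.34 km.

5.34 km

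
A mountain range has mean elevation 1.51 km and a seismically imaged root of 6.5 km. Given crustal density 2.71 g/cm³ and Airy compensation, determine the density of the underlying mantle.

3.34 g/cm³

Airy balance: ρ_c h = (ρ_m − ρ_c) r → ρ_m = ρ_c (1 + h/r).
ρ_m = 2.71 × (1 + 1.51 km/6.5 km) = 3.34 g/cm³.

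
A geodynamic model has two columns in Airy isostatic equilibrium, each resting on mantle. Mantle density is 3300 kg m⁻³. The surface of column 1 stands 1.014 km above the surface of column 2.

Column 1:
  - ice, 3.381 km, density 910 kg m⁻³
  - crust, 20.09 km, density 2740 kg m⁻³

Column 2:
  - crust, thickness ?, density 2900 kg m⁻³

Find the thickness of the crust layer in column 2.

Take the compensation level at the base of the deeper column (depth z_c below the surface of column 1) and equate Σ ρ_i t_i down to z_c; mantle fills any gap and the z_c terms cancel.
Column 1: 3.381×910 + 20.09×2740 + (z_c − 23.471)×3300
Column 2: 1.014×0 + x×2900 + (z_c − 1.014 − 0 − x)×3300
The z_c×3300 term appears on both sides and cancels. Collect the known terms of each column as K = Σ(ρt)_known − 3300 × (depth of known layers): K_1 = 58123.31 − 3300×23.471 = −19330.99; K_2 = 0 − 3300×(1.014 + 0) = −3346.2.
Balance: K_1 = K_2 − x×(3300 − 2900), so x = (K_2 − K_1)/(3300 − 2900) = 15984.8/400 = 40 km.

40 km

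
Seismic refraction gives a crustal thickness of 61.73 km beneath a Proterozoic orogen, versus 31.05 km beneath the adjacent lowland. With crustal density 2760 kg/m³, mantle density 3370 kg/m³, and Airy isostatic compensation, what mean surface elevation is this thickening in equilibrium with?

5.55 km

Excess crust Δ = 61.73 km − 31.05 km = 30.68 km, split between elevation h and root r with h + r = Δ.
Airy balance ρ_c h = (ρ_m − ρ_c) r gives r = h ρ_c/(ρ_m − ρ_c), so h (1 + ρ_c/(ρ_m − ρ_c)) = Δ, i.e. h = Δ (ρ_m − ρ_c)/ρ_m.
h = 30.68 km × 610/3370 = 5.55 km.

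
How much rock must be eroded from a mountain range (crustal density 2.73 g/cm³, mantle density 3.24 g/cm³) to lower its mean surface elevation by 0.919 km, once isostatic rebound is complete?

5.84 km

Net drop Δ = e − u = e − e ρ_c/ρ_m = e (ρ_m − ρ_c)/ρ_m.
e = Δ ρ_m/(ρ_m − ρ_c) = 0.919 km × 3.24/0.51 = 5.84 km.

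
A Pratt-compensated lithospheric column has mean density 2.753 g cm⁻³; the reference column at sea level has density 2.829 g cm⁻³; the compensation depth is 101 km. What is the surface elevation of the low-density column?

2.79 km

ρ_ref D = ρ (D + h) → h = D (ρ_ref − ρ)/ρ.
h = 101 km × (2.829 − 2.753)/2.753 = 2.79 km.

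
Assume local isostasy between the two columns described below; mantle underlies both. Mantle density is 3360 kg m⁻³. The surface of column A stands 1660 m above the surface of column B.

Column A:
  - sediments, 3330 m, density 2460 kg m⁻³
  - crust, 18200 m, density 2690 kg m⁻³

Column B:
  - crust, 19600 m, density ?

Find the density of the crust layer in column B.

Take the compensation level at the base of the deeper column (depth z_c below the surface of column A) and equate Σ ρ_i t_i down to z_c; mantle fills any gap and the z_c terms cancel.
Column A: 3330×2460 + 18200×2690 + (z_c − 21530)×3360
Column B: 1660×0 + 19600×ρ + (z_c − 1660 − 19600)×3360
The z_c×3360 term appears on both sides and cancels. Collect the known terms of each column as K = Σ(ρt)_known − 3360 × (depth of known layers): K_A = 57149800 − 3360×21530 = −15191000; K_B = 0 − 3360×(1660 + 19600) = −71433600.
Balance: K_A = K_B + 19600×ρ, so ρ = (K_A − K_B)/19600 = 56242600/19600 = 2870 kg m⁻³.

2870 kg m⁻³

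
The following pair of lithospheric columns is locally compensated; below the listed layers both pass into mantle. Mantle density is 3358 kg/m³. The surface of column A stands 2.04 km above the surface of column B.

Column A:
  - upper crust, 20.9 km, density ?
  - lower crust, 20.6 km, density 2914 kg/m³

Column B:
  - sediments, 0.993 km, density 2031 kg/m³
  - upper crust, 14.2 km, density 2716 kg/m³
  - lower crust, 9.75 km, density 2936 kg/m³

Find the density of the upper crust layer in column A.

Take the compensation level at the base of the deeper column (depth z_c below the surface of column A) and equate Σ ρ_i t_i down to z_c; mantle fills any gap and the z_c terms cancel.
Column A: 20.9×ρ + 20.6×2914 + (z_c − 41.5)×3358
Column B: 2.04×0 + 0.993×2031 + 14.2×2716 + 9.75×2936 + (z_c − 2.04 − 24.943)×3358
The z_c×3358 term appears on both sides and cancels. Collect the known terms of each column as K = Σ(ρt)_known − 3358 × (depth of known layers): K_A = 60028.4 − 3358×41.5 = −79328.6; K_B = 69209.983 − 3358×(2.04 + 24.943) = −21398.931.
Balance: K_A + 20.9×ρ = K_B, so ρ = (K_B − K_A)/20.9 = 57929.7/20.9 = 2770 kg/m³.

2770 kg/m³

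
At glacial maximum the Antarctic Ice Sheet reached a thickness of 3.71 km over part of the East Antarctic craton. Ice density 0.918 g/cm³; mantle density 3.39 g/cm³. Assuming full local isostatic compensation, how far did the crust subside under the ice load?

1 km

Isostatic balance requires: the ice load ρ_ice t is balanced by mantle displaced below, ρ_m s.
s = t ρ_ice / ρ_m = 3.71 km × 0.918/3.39 = 1 km.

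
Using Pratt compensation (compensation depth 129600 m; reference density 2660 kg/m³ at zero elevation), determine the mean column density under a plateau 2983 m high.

2600 kg/m³

Pratt balance: ρ_ref D = ρ (D + h).
ρ = ρ_ref D/(D + h) = 2660 × 129600 m/(129600 m + 2983 m) = 2600 kg/m³.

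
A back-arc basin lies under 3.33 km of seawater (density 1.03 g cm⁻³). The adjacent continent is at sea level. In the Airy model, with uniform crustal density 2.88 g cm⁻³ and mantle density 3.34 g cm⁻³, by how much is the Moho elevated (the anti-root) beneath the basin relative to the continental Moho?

Isostatic balance requires: replacing crust with seawater at the top is compensated by replacing crust with mantle at the base: d (ρ_c − ρ_w) = a (ρ_m − ρ_c).
a = d (ρ_c − ρ_w)/(ρ_m − ρ_c) = 3.33 km × 1.85/0.46 = 13.4 km.

13.4 km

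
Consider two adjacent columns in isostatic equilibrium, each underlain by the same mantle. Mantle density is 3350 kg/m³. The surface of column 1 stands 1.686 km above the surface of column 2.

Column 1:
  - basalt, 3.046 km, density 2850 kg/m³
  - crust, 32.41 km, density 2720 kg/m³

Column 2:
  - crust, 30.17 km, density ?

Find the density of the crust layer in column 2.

2810 kg/m³

Take the compensation level at the base of the deeper column (depth z_c below the surface of column 1) and equate Σ ρ_i t_i down to z_c; mantle fills any gap and the z_c terms cancel.
Column 1: 3.046×2850 + 32.41×2720 + (z_c − 35.456)×3350
Column 2: 1.686×0 + 30.17×ρ + (z_c − 1.686 − 30.17)×3350
The z_c×3350 term appears on both sides and cancels. Collect the known terms of each column as K = Σ(ρt)_known − 3350 × (depth of known layers): K_1 = 96836.3 − 3350×35.456 = −21941.3; K_2 = 0 − 3350×(1.686 + 30.17) = −106717.6.
Balance: K_1 = K_2 + 30.17×ρ, so ρ = (K_1 − K_2)/30.17 = 84776.3/30.17 = 2810 kg/m³.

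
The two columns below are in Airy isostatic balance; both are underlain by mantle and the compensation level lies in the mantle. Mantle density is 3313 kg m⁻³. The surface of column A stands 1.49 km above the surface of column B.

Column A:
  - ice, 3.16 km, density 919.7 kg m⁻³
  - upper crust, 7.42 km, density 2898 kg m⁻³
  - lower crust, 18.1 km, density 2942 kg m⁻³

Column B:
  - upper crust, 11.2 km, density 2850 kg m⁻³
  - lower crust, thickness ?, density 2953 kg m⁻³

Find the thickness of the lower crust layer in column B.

20.1 km

Take the compensation level at the base of the deeper column (depth z_c below the surface of column A) and equate Σ ρ_i t_i down to z_c; mantle fills any gap and the z_c terms cancel.
Column A: 3.16×919.7 + 7.42×2898 + 18.1×2942 + (z_c − 28.68)×3313
Column B: 1.49×0 + 11.2×2850 + x×2953 + (z_c − 1.49 − 11.2 − x)×3313
The z_c×3313 term appears on both sides and cancels. Collect the known terms of each column as K = Σ(ρt)_known − 3313 × (depth of known layers): K_A = 77659.612 − 3313×28.68 = −17357.228; K_B = 31920 − 3313×(1.49 + 11.2) = −10121.97.
Balance: K_A = K_B − x×(3313 − 2953), so x = (K_B − K_A)/(3313 − 2953) = 7235.26/360 = 20.1 km.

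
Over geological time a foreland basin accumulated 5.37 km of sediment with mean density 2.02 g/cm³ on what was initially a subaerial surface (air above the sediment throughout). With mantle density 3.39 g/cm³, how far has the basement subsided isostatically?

3.2 km

Subaerial load: s = t ρ_sed / ρ_m = 5.37 km × 2.02/3.39 = 3.2 km.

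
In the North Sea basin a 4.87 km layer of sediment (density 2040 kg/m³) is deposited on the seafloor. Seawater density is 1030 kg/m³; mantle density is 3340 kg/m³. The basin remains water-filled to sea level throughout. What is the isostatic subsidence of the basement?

2.13 km

Submarine loading: the sediment displaces seawater, and the subsidence is in turn flooded, so s (ρ_m − ρ_w) = t (ρ_sed − ρ_w).
s = 4.87 km × (2040 − 1030) / (3340 − 1030) = 2.13 km.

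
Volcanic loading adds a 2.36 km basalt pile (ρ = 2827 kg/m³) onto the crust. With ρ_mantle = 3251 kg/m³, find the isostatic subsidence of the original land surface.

2.05 km

Subaerial loading: s = t ρ_load / ρ_m.
s = 2.36 km × 2827/3251 = 2.05 km.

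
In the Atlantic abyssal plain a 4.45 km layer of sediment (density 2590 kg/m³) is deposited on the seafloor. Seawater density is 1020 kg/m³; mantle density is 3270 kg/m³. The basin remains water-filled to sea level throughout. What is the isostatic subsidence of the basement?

Submarine loading: the sediment displaces seawater, and the subsidence is in turn flooded, so s (ρ_m − ρ_w) = t (ρ_sed − ρ_w).
s = 4.45 km × (2590 − 1020) / (3270 − 1020) = 3.11 km.

3.11 km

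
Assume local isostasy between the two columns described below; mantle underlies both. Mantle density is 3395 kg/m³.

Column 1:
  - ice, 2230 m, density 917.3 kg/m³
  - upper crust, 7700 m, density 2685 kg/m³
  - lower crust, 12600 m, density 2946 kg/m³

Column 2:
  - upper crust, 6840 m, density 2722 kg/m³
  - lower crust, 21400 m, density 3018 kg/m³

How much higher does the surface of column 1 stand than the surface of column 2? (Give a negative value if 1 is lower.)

1170 m

For any compensation level in the mantle, the mantle terms cancel and isostasy reduces to e = (Σt_1 − Σt_2) − (Σ(ρt)_1 − Σ(ρt)_2) / ρ_m.
Σt_1 = 22530 m; Σt_2 = 28240 m; Σ(ρt)_1 = 59839679; Σ(ρt)_2 = 83203680 (in m·kg/m³).
e = (22530 − 28240) − (59839679 − 83203680) / 3395 = 1170 m.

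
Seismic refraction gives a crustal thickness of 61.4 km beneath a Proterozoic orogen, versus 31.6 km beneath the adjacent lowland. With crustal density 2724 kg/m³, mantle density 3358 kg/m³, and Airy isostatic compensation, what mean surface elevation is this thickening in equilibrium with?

Excess crust Δ = 61.4 km − 31.6 km = 29.8 km, split between elevation h and root r with h + r = Δ.
Airy balance ρ_c h = (ρ_m − ρ_c) r gives r = h ρ_c/(ρ_m − ρ_c), so h (1 + ρ_c/(ρ_m − ρ_c)) = Δ, i.e. h = Δ (ρ_m − ρ_c)/ρ_m.
h = 29.8 km × 634/3358 = 5.63 km.

5.63 km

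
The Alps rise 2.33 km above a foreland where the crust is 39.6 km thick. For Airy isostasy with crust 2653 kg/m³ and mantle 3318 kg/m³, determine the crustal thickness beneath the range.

Root depth r = h ρ_c / (ρ_m − ρ_c) = 2.33 km × 2653 / 665 = 9.295 km.
Total thickness = T + h + r = 39.6 km + 2.33 km + 9.295 km = 51.2 km.

51.2 km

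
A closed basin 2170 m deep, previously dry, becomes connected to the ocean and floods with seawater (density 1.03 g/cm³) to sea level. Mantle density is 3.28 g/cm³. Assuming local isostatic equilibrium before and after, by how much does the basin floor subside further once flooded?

993 m

After flooding the water column is d + s deep. Its weight must equal the weight of mantle displaced by the extra subsidence s: (d + s) ρ_w = s ρ_m.
s = d ρ_w / (ρ_m − ρ_w) = 2170 m × 1.03/(3.28 − 1.03) = 993 m.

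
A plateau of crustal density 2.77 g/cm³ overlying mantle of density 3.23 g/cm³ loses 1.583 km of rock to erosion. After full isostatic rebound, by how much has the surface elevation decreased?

Rebound u = e ρ_c/ρ_m = 1.583 km × 2.77/3.23 = 1.358 km.
Net surface drop = e − u = 1.583 km − 1.358 km = e (ρ_m − ρ_c)/ρ_m = 0.225 km.

0.225 km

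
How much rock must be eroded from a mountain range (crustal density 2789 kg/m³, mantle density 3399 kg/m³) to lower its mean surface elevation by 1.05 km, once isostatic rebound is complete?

Net drop Δ = e − u = e − e ρ_c/ρ_m = e (ρ_m − ρ_c)/ρ_m.
e = Δ ρ_m/(ρ_m − ρ_c) = 1.05 km × 3399/610 = 5.85 km.

5.85 km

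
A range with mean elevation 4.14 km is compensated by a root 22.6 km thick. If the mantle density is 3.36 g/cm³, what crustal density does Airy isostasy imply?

2.84 g/cm³

ρ_c h = (ρ_m − ρ_c) r → ρ_c (h + r) = ρ_m r → ρ_c = ρ_m r / (h + r).
ρ_c = 3.36 × 22.6 km / (4.14 km + 22.6 km) = 2.84 g/cm³.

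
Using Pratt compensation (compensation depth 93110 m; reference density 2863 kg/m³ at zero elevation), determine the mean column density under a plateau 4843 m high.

2720 kg/m³

Pratt balance: ρ_ref D = ρ (D + h).
ρ = ρ_ref D/(D + h) = 2863 × 93110 m/(93110 m + 4843 m) = 2720 kg/m³.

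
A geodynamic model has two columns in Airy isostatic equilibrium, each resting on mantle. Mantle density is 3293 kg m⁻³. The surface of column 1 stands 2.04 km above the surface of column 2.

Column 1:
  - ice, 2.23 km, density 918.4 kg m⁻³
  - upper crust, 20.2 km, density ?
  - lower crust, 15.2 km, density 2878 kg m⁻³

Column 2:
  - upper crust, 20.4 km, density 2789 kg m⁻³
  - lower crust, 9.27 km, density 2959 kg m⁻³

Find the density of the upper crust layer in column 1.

Take the compensation level at the base of the deeper column (depth z_c below the surface of column 1) and equate Σ ρ_i t_i down to z_c; mantle fills any gap and the z_c terms cancel.
Column 1: 2.23×918.4 + 20.2×ρ + 15.2×2878 + (z_c − 37.63)×3293
Column 2: 2.04×0 + 20.4×2789 + 9.27×2959 + (z_c − 2.04 − 29.67)×3293
The z_c×3293 term appears on both sides and cancels. Collect the known terms of each column as K = Σ(ρt)_known − 3293 × (depth of known layers): K_1 = 45793.632 − 3293×37.63 = −78121.958; K_2 = 84325.53 − 3293×(2.04 + 29.67) = −20095.5.
Balance: K_1 + 20.2×ρ = K_2, so ρ = (K_2 − K_1)/20.2 = 58026.5/20.2 = 2870 kg m⁻³.

2870 kg m⁻³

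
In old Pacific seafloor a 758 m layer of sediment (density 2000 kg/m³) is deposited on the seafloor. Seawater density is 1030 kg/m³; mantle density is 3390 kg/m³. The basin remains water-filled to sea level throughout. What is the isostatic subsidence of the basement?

Submarine loading: the sediment displaces seawater, and the subsidence is in turn flooded, so s (ρ_m − ρ_w) = t (ρ_sed − ρ_w).
s = 758 m × (2000 − 1030) / (3390 − 1030) = 312 m.

312 m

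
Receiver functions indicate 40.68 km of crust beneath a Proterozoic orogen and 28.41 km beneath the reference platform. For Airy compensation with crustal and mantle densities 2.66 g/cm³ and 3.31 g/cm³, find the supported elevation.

Excess crust Δ = 40.68 km − 28.41 km = 12.27 km, split between elevation h and root r with h + r = Δ.
Airy balance ρ_c h = (ρ_m − ρ_c) r gives r = h ρ_c/(ρ_m − ρ_c), so h (1 + ρ_c/(ρ_m − ρ_c)) = Δ, i.e. h = Δ (ρ_m − ρ_c)/ρ_m.
h = 12.27 km × 0.65/3.31 = 2.41 km.

2.41 km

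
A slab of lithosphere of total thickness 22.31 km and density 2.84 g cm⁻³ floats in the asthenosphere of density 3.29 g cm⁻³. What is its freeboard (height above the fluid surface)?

3.05 km

Floating equilibrium: submerged depth d = t ρ_obj/ρ_fluid = 22.31 km × 2.84/3.29 = 19.26 km.
Freeboard = t − d = 22.31 km − 19.26 km = 3.05 km.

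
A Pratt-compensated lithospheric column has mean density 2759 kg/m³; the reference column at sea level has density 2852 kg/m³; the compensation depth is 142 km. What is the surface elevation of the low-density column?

ρ_ref D = ρ (D + h) → h = D (ρ_ref − ρ)/ρ.
h = 142 km × (2852 − 2759)/2759 = 4.79 km.

4.79 km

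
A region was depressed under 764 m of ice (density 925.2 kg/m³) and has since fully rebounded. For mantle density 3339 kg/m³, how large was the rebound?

212 m

Removing the load lets mantle flow back in; uplift u satisfies ρ_ice t = ρ_m u.
u = t ρ_ice/ρ_m = 764 m × 925.2/3339 = 212 m.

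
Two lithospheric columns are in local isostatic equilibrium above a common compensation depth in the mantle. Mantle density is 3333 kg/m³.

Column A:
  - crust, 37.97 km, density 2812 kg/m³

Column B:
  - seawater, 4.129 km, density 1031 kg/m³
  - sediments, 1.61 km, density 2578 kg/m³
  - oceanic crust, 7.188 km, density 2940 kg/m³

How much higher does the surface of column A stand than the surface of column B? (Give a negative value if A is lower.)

For any compensation level in the mantle, the mantle terms cancel and isostasy reduces to e = (Σt_A − Σt_B) − (Σ(ρt)_A − Σ(ρt)_B) / ρ_m.
Σt_A = 37.97 km; Σt_B = 12.927 km; Σ(ρt)_A = 106771.64; Σ(ρt)_B = 29540.299 (in km·kg/m³).
e = (37.97 − 12.927) − (106771.64 − 29540.299) / 3333 = 1.87 km.

1.87 km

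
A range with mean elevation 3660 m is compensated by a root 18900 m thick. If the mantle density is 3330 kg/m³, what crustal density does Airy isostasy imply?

2790 kg/m³

ρ_c h = (ρ_m − ρ_c) r → ρ_c (h + r) = ρ_m r → ρ_c = ρ_m r / (h + r).
ρ_c = 3330 × 18900 m / (3660 m + 18900 m) = 2790 kg/m³.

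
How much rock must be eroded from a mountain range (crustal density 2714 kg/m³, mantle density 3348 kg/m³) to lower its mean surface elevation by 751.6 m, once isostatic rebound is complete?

Net drop Δ = e − u = e − e ρ_c/ρ_m = e (ρ_m − ρ_c)/ρ_m.
e = Δ ρ_m/(ρ_m − ρ_c) = 751.6 m × 3348/634 = 3970 m.

3970 m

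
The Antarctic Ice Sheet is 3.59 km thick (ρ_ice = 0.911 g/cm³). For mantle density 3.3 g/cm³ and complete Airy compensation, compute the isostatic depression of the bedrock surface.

Balancing pressure at the compensation depth: the ice load ρ_ice t is balanced by mantle displaced below, ρ_m s.
s = t ρ_ice / ρ_m = 3.59 km × 0.911/3.3 = 0.991 km.

0.991 km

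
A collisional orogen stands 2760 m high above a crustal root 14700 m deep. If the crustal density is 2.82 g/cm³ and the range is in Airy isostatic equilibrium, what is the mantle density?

Airy balance: ρ_c h = (ρ_m − ρ_c) r → ρ_m = ρ_c (1 + h/r).
ρ_m = 2.82 × (1 + 2760 m/14700 m) = 3.35 g/cm³.

3.35 g/cm³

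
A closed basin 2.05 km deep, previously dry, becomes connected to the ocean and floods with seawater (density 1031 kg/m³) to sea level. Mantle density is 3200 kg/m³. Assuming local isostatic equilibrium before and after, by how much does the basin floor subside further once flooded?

0.974 km

After flooding the water column is d + s deep. Its weight must equal the weight of mantle displaced by the extra subsidence s: (d + s) ρ_w = s ρ_m.
s = d ρ_w / (ρ_m − ρ_w) = 2.05 km × 1031/(3200 − 1031) = 0.974 km.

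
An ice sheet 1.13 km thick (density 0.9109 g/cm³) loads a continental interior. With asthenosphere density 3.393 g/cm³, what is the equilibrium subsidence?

Isostatic balance requires: the ice load ρ_ice t is balanced by mantle displaced below, ρ_m s.
s = t ρ_ice / ρ_m = 1.13 km × 0.9109/3.393 = 0.303 km.

0.303 km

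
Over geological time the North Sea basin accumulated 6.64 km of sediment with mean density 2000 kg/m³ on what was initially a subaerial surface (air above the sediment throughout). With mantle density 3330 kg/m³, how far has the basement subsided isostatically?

Subaerial load: s = t ρ_sed / ρ_m = 6.64 km × 2000/3330 = 3.99 km.

3.99 km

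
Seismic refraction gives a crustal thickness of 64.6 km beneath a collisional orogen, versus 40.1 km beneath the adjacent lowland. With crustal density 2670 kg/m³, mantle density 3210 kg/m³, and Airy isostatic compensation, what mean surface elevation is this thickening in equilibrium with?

Excess crust Δ = 64.6 km − 40.1 km = 24.5 km, split between elevation h and root r with h + r = Δ.
Airy balance ρ_c h = (ρ_m − ρ_c) r gives r = h ρ_c/(ρ_m − ρ_c), so h (1 + ρ_c/(ρ_m − ρ_c)) = Δ, i.e. h = Δ (ρ_m − ρ_c)/ρ_m.
h = 24.5 km × 540/3210 = 4.12 km.

4.12 km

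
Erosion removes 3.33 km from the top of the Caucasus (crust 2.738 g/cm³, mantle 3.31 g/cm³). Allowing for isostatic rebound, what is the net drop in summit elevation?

0.575 km

Rebound u = e ρ_c/ρ_m = 3.33 km × 2.738/3.31 = 2.755 km.
Net surface drop = e − u = 3.33 km − 2.755 km = e (ρ_m − ρ_c)/ρ_m = 0.575 km.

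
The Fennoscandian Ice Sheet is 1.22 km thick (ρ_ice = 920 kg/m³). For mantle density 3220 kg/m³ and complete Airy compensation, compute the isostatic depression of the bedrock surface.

0.349 km

Balancing pressure at the compensation depth: the ice load ρ_ice t is balanced by mantle displaced below, ρ_m s.
s = t ρ_ice / ρ_m = 1.22 km × 920/3220 = 0.349 km.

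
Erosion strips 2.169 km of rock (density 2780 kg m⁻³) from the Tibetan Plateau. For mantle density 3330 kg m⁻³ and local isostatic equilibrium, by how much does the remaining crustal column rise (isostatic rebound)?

Unloading: uplift u = e ρ_c/ρ_m = 2.169 km × 2780/3330 = 1.81 km.

1.81 km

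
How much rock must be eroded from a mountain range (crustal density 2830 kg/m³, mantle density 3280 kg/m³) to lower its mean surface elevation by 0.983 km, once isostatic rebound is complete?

Net drop Δ = e − u = e − e ρ_c/ρ_m = e (ρ_m − ρ_c)/ρ_m.
e = Δ ρ_m/(ρ_m − ρ_c) = 0.983 km × 3280/450 = 7.16 km.

7.16 km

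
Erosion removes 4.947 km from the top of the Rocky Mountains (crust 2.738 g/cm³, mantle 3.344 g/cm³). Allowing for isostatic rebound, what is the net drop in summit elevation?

Rebound u = e ρ_c/ρ_m = 4.947 km × 2.738/3.344 = 4.051 km.
Net surface drop = e − u = 4.947 km − 4.051 km = e (ρ_m − ρ_c)/ρ_m = 0.896 km.

0.896 km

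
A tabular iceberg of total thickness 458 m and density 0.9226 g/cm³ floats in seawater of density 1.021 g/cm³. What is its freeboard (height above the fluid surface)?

44.1 m

Floating equilibrium: submerged depth d = t ρ_obj/ρ_fluid = 458 m × 0.9226/1.021 = 413.9 m.
Freeboard = t − d = 458 m − 413.9 m = 44.1 m.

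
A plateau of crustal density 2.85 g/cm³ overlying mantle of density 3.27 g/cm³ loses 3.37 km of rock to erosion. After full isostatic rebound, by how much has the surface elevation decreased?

0.433 km

Rebound u = e ρ_c/ρ_m = 3.37 km × 2.85/3.27 = 2.937 km.
Net surface drop = e − u = 3.37 km − 2.937 km = e (ρ_m − ρ_c)/ρ_m = 0.433 km.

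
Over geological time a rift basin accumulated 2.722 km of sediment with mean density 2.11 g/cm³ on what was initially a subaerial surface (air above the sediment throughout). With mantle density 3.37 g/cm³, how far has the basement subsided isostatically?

Subaerial load: s = t ρ_sed / ρ_m = 2.722 km × 2.11/3.37 = 1.7 km.

1.7 km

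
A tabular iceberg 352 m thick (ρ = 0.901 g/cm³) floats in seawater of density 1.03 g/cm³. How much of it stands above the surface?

Floating equilibrium: submerged depth d = t ρ_obj/ρ_fluid = 352 m × 0.901/1.03 = 307.9 m.
Freeboard = t − d = 352 m − 307.9 m = 44.1 m.

44.1 m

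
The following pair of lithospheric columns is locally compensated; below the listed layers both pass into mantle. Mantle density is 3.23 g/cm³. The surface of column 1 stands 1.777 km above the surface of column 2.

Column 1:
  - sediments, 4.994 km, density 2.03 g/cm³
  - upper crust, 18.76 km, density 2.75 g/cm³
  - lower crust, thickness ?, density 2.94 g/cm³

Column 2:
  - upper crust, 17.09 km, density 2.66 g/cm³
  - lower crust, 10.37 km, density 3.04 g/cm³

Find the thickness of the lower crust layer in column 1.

8.46 km

Take the compensation level at the base of the deeper column (depth z_c below the surface of column 1) and equate Σ ρ_i t_i down to z_c; mantle fills any gap and the z_c terms cancel.
Column 1: 4.994×2.03 + 18.76×2.75 + x×2.94 + (z_c − 23.754 − x)×3.23
Column 2: 1.777×0 + 17.09×2.66 + 10.37×3.04 + (z_c − 1.777 − 27.46)×3.23
The z_c×3.23 term appears on both sides and cancels. Collect the known terms of each column as K = Σ(ρt)_known − 3.23 × (depth of known layers): K_1 = 61.72782 − 3.23×23.754 = −14.9976; K_2 = 76.9842 − 3.23×(1.777 + 27.46) = −17.45131.
Balance: K_1 − x×(3.23 − 2.94) = K_2, so x = (K_1 − K_2)/(3.23 − 2.94) = 2.45371/0.29 = 8.46 km.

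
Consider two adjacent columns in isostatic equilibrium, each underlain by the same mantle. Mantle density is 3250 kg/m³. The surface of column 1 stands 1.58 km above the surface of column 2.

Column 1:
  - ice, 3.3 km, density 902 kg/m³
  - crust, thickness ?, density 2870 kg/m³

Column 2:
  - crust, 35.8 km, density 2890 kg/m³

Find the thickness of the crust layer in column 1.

27 km

Take the compensation level at the base of the deeper column (depth z_c below the surface of column 1) and equate Σ ρ_i t_i down to z_c; mantle fills any gap and the z_c terms cancel.
Column 1: 3.3×902 + x×2870 + (z_c − 3.3 − x)×3250
Column 2: 1.58×0 + 35.8×2890 + (z_c − 1.58 − 35.8)×3250
The z_c×3250 term appears on both sides and cancels. Collect the known terms of each column as K = Σ(ρt)_known − 3250 × (depth of known layers): K_1 = 2976.6 − 3250×3.3 = −7748.4; K_2 = 103462 − 3250×(1.58 + 35.8) = −18023.
Balance: K_1 − x×(3250 − 2870) = K_2, so x = (K_1 − K_2)/(3250 − 2870) = 10274.6/380 = 27 km.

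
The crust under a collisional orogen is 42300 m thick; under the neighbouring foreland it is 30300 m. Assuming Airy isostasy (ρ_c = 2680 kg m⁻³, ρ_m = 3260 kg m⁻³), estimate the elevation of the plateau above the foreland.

2130 m

Excess crust Δ = 42300 m − 30300 m = 12000 m, split between elevation h and root r with h + r = Δ.
Airy balance ρ_c h = (ρ_m − ρ_c) r gives r = h ρ_c/(ρ_m − ρ_c), so h (1 + ρ_c/(ρ_m − ρ_c)) = Δ, i.e. h = Δ (ρ_m − ρ_c)/ρ_m.
h = 12000 m × 580/3260 = 2130 m.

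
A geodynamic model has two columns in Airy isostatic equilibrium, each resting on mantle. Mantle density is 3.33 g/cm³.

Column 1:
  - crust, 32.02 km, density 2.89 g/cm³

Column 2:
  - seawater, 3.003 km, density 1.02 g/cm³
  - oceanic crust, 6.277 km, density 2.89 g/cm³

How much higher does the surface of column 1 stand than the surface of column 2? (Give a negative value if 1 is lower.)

For any compensation level in the mantle, the mantle terms cancel and isostasy reduces to e = (Σt_1 − Σt_2) − (Σ(ρt)_1 − Σ(ρt)_2) / ρ_m.
Σt_1 = 32.02 km; Σt_2 = 9.28 km; Σ(ρt)_1 = 92.5378; Σ(ρt)_2 = 21.20359 (in km·g/cm³).
e = (32.02 − 9.28) − (92.5378 − 21.20359) / 3.33 = 1.32 km.

1.32 km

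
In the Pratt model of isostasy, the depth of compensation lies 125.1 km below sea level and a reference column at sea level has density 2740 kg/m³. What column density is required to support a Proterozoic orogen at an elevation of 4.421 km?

2650 kg/m³

Pratt balance: ρ_ref D = ρ (D + h).
ρ = ρ_ref D/(D + h) = 2740 × 125.1 km/(125.1 km + 4.421 km) = 2650 kg/m³.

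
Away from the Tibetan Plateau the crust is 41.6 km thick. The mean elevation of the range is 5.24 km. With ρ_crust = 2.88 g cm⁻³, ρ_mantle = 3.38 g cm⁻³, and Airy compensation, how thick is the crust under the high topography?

Root depth r = h ρ_c / (ρ_m − ρ_c) = 5.24 km × 2.88 / 0.5 = 30.18 km.
Total thickness = T + h + r = 41.6 km + 5.24 km + 30.18 km = 77 km.

77 km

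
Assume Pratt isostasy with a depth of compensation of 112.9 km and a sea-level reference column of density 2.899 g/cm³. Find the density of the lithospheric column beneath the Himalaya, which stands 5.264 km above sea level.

Pratt balance: ρ_ref D = ρ (D + h).
ρ = ρ_ref D/(D + h) = 2.899 × 112.9 km/(112.9 km + 5.264 km) = 2.77 g/cm³.

2.77 g/cm³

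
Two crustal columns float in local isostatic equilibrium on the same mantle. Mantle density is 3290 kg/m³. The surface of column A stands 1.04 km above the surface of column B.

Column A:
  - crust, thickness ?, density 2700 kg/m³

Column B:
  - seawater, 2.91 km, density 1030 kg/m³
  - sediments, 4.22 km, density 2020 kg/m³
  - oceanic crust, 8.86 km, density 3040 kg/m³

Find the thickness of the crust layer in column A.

Take the compensation level at the base of the deeper column (depth z_c below the surface of column A) and equate Σ ρ_i t_i down to z_c; mantle fills any gap and the z_c terms cancel.
Column A: x×2700 + (z_c − 0 − x)×3290
Column B: 1.04×0 + 2.91×1030 + 4.22×2020 + 8.86×3040 + (z_c − 1.04 − 15.99)×3290
The z_c×3290 term appears on both sides and cancels. Collect the known terms of each column as K = Σ(ρt)_known − 3290 × (depth of known layers): K_A = 0 − 3290×0 = 0; K_B = 38456.1 − 3290×(1.04 + 15.99) = −17572.6.
Balance: K_A − x×(3290 − 2700) = K_B, so x = (K_A − K_B)/(3290 − 2700) = 17572.6/590 = 29.8 km.

29.8 km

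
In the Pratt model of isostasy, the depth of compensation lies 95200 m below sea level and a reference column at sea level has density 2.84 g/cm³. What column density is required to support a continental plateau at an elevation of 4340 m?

Pratt balance: ρ_ref D = ρ (D + h).
ρ = ρ_ref D/(D + h) = 2.84 × 95200 m/(95200 m + 4340 m) = 2.72 g/cm³.

2.72 g/cm³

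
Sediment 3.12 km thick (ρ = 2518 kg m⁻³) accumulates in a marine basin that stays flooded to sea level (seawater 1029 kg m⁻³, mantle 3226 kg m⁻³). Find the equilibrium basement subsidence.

Submarine loading: the sediment displaces seawater, and the subsidence is in turn flooded, so s (ρ_m − ρ_w) = t (ρ_sed − ρ_w).
s = 3.12 km × (2518 − 1029) / (3226 − 1029) = 2.11 km.

2.11 km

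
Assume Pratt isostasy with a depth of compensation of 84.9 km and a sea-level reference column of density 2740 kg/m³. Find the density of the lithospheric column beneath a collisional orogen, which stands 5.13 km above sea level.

2580 kg/m³

Pratt balance: ρ_ref D = ρ (D + h).
ρ = ρ_ref D/(D + h) = 2740 × 84.9 km/(84.9 km + 5.13 km) = 2580 kg/m³.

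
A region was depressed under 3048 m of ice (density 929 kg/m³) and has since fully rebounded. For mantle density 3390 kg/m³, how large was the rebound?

835 m

Removing the load lets mantle flow back in; uplift u satisfies ρ_ice t = ρ_m u.
u = t ρ_ice/ρ_m = 3048 m × 929/3390 = 835 m.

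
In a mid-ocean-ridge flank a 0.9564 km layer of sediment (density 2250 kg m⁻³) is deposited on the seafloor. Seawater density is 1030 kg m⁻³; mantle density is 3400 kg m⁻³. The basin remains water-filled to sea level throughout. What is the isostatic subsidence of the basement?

Submarine loading: the sediment displaces seawater, and the subsidence is in turn flooded, so s (ρ_m − ρ_w) = t (ρ_sed − ρ_w).
s = 0.9564 km × (2250 − 1030) / (3400 − 1030) = 0.492 km.

0.492 km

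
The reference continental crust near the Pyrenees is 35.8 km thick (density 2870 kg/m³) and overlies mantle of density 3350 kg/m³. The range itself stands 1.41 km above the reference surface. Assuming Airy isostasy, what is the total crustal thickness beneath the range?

Root depth r = h ρ_c / (ρ_m − ρ_c) = 1.41 km × 2870 / 480 = 8.431 km.
Total thickness = T + h + r = 35.8 km + 1.41 km + 8.431 km = 45.6 km.

45.6 km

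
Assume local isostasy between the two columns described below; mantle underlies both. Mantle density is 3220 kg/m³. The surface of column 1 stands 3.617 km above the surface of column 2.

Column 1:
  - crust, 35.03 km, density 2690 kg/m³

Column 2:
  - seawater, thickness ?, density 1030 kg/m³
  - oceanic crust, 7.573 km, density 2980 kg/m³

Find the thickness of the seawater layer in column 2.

2.33 km

Take the compensation level at the base of the deeper column (depth z_c below the surface of column 1) and equate Σ ρ_i t_i down to z_c; mantle fills any gap and the z_c terms cancel.
Column 1: 35.03×2690 + (z_c − 35.03)×3220
Column 2: 3.617×0 + x×1030 + 7.573×2980 + (z_c − 3.617 − 7.573 − x)×3220
The z_c×3220 term appears on both sides and cancels. Collect the known terms of each column as K = Σ(ρt)_known − 3220 × (depth of known layers): K_1 = 94230.7 − 3220×35.03 = −18565.9; K_2 = 22567.54 − 3220×(3.617 + 7.573) = −13464.26.
Balance: K_1 = K_2 − x×(3220 − 1030), so x = (K_2 − K_1)/(3220 − 1030) = 5101.64/2190 = 2.33 km.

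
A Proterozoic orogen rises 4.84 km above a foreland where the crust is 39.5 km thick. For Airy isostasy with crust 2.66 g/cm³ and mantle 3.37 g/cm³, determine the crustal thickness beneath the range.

62.5 km

Root depth r = h ρ_c / (ρ_m − ρ_c) = 4.84 km × 2.66 / 0.71 = 18.13 km.
Total thickness = T + h + r = 39.5 km + 4.84 km + 18.13 km = 62.5 km.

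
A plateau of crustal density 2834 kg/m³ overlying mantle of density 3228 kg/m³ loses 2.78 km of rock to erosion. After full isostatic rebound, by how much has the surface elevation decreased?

Rebound u = e ρ_c/ρ_m = 2.78 km × 2834/3228 = 2.441 km.
Net surface drop = e − u = 2.78 km − 2.441 km = e (ρ_m − ρ_c)/ρ_m = 0.339 km.

0.339 km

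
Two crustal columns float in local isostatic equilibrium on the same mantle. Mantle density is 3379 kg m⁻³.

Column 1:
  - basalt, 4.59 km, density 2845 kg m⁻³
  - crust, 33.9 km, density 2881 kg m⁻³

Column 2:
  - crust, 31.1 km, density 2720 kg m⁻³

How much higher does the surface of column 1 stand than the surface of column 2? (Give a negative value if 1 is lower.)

−0.344 km

For any compensation level in the mantle, the mantle terms cancel and isostasy reduces to e = (Σt_1 − Σt_2) − (Σ(ρt)_1 − Σ(ρt)_2) / ρ_m.
Σt_1 = 38.49 km; Σt_2 = 31.1 km; Σ(ρt)_1 = 110724.45; Σ(ρt)_2 = 84592 (in km·kg m⁻³).
e = (38.49 − 31.1) − (110724.45 − 84592) / 3379 = −0.344 km.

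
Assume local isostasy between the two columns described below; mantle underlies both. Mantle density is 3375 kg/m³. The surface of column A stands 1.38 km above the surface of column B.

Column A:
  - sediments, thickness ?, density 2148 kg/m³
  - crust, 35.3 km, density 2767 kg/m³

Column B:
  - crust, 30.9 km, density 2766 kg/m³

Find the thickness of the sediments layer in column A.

Take the compensation level at the base of the deeper column (depth z_c below the surface of column A) and equate Σ ρ_i t_i down to z_c; mantle fills any gap and the z_c terms cancel.
Column A: x×2148 + 35.3×2767 + (z_c − 35.3 − x)×3375
Column B: 1.38×0 + 30.9×2766 + (z_c − 1.38 − 30.9)×3375
The z_c×3375 term appears on both sides and cancels. Collect the known terms of each column as K = Σ(ρt)_known − 3375 × (depth of known layers): K_A = 97675.1 − 3375×35.3 = −21462.4; K_B = 85469.4 − 3375×(1.38 + 30.9) = −23475.6.
Balance: K_A − x×(3375 − 2148) = K_B, so x = (K_A − K_B)/(3375 − 2148) = 2013.2/1227 = 1.64 km.

1.64 km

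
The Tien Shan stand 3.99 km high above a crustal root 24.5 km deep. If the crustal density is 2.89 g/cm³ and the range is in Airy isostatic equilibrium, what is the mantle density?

Airy balance: ρ_c h = (ρ_m − ρ_c) r → ρ_m = ρ_c (1 + h/r).
ρ_m = 2.89 × (1 + 3.99 km/24.5 km) = 3.36 g/cm³.

3.36 g/cm³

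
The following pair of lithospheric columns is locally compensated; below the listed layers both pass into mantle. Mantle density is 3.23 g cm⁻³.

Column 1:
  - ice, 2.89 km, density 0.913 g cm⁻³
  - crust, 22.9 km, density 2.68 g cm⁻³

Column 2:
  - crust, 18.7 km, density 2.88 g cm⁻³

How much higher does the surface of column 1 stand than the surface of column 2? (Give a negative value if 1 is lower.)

For any compensation level in the mantle, the mantle terms cancel and isostasy reduces to e = (Σt_1 − Σt_2) − (Σ(ρt)_1 − Σ(ρt)_2) / ρ_m.
Σt_1 = 25.79 km; Σt_2 = 18.7 km; Σ(ρt)_1 = 64.01057; Σ(ρt)_2 = 53.856 (in km·g cm⁻³).
e = (25.79 − 18.7) − (64.01057 − 53.856) / 3.23 = 3.95 km.

3.95 km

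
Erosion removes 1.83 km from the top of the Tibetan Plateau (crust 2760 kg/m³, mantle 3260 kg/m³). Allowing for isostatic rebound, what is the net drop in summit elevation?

Rebound u = e ρ_c/ρ_m = 1.83 km × 2760/3260 = 1.549 km.
Net surface drop = e − u = 1.83 km − 1.549 km = e (ρ_m − ρ_c)/ρ_m = 0.281 km.

0.281 km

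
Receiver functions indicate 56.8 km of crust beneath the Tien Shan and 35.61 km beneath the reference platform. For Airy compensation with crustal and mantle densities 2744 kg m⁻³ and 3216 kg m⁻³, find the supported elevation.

3.11 km

Excess crust Δ = 56.8 km − 35.61 km = 21.19 km, split between elevation h and root r with h + r = Δ.
Airy balance ρ_c h = (ρ_m − ρ_c) r gives r = h ρ_c/(ρ_m − ρ_c), so h (1 + ρ_c/(ρ_m − ρ_c)) = Δ, i.e. h = Δ (ρ_m − ρ_c)/ρ_m.
h = 21.19 km × 472/3216 = 3.11 km.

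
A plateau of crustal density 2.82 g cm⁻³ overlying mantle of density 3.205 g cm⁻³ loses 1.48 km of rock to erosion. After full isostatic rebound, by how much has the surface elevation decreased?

0.178 km

Rebound u = e ρ_c/ρ_m = 1.48 km × 2.82/3.205 = 1.302 km.
Net surface drop = e − u = 1.48 km − 1.302 km = e (ρ_m − ρ_c)/ρ_m = 0.178 km.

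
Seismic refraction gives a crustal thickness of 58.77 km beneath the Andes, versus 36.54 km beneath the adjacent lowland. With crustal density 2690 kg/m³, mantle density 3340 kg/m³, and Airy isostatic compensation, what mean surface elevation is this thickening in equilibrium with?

Excess crust Δ = 58.77 km − 36.54 km = 22.23 km, split between elevation h and root r with h + r = Δ.
Airy balance ρ_c h = (ρ_m − ρ_c) r gives r = h ρ_c/(ρ_m − ρ_c), so h (1 + ρ_c/(ρ_m − ρ_c)) = Δ, i.e. h = Δ (ρ_m − ρ_c)/ρ_m.
h = 22.23 km × 650/3340 = 4.33 km.

4.33 km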